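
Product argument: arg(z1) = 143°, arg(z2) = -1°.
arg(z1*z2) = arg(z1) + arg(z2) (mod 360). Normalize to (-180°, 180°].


arg(z1*z2) = 143° - 1° = 142°
Normalized to (-180°, 180°]: 142°

142°


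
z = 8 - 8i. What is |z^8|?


|z| = sqrt(64+64) = sqrt(128) = 11.3137
|z^8| = |z|^8 = (sqrt(128))^8 = 128^4 = 268435456

|z^8| = 268435456


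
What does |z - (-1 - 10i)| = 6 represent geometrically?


|z - z0| = r is a circle with center z0 and radius r.
Center = (-1, -10), radius = 6

Circle with center (-1, -10) and radius 6


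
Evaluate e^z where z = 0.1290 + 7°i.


e^0.1290 = 1.13769
cos(7°) = 0.9925
sin(7°) = 0.121869
Real = 1.13769*0.9925 = 1.1292
Imag = 1.13769*0.121869 = 0.1386

1.1292 + 0.1386i


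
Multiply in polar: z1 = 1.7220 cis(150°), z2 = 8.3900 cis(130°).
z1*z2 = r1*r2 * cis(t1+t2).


r = 1.7220 * 8.3900 = 14.4476
theta = 150° + 130° = 280° = 280° (mod 360)

14.4476 cis(280°)


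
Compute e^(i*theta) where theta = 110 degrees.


cos(110°) = -0.3420
sin(110°) = 0.9397

e^(i*110°) = -0.3420 + 0.9397i


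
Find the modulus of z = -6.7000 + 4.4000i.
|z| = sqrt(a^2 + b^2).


|z| = sqrt((-6.7)^2 + 4.4^2) = sqrt(44.89 + 19.36) = sqrt(64.25) = 8.0156

|z| = 8.0156


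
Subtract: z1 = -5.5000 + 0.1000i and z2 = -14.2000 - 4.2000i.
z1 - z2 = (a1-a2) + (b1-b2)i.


Real: -5.5 + 14.2 = 8.7
Imag: 0.1 + 4.2 = 4.3

8.7000 + 4.3000i


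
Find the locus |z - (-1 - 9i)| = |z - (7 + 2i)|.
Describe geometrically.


Equal distances means the locus is the perpendicular bisector of z1 and z2.
Midpoint = ((-1+7)/2, (-9+2)/2) = (3.0000, -3.5000)

Perpendicular bisector through (3.0000, -3.5000)


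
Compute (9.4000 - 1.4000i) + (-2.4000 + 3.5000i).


Real: 9.4 - 2.4 = 7
Imag: -1.4 + 3.5 = 2.1

7.0000 + 2.1000i


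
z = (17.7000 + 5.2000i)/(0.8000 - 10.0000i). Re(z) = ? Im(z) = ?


Multiply by conjugate: (17.7000 + 5.2000i)(0.8000 + 10.0000i) / (0.8^2 + (-10)^2)
Numerator real = 17.7*0.8 + 5.2*(-10) = -37.84
Numerator imag = 5.2*0.8 - 17.7*(-10) = 181.16
Denominator = 100.64
Re(z) = -37.84/100.64 = -0.3760
Im(z) = 181.16/100.64 = 1.8001

Re(z) = -0.3760, Im(z) = 1.8001


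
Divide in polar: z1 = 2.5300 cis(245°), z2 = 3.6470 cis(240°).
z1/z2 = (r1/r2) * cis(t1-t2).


r = 2.5300 / 3.6470 = 0.6937
theta = 245° - 240° = 5° = 5° (mod 360)

0.6937 cis(5°)


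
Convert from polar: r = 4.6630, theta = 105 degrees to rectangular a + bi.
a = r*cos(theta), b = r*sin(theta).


a = 4.6630*cos(105°) = 4.6630*(-0.25882) = -1.2069
b = 4.6630*sin(105°) = 4.6630*0.96593 = 4.5041

-1.2069 + 4.5041i


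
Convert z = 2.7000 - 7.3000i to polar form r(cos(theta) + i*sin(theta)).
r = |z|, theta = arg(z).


r = sqrt(7.29+53.29) = sqrt(60.58) = 7.7833
theta = atan2(-7.3, 2.7) = -69.7024 degrees

r = 7.7833, theta = -69.7024 degrees


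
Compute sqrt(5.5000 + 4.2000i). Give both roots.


|z| = sqrt(30.25+17.64) = 6.9203
sqrt((|z|+a)/2) = sqrt((6.9203+5.5)/2) = sqrt(6.2101) = 2.4920
sqrt((|z|-a)/2) = sqrt((6.9203-5.5)/2) = sqrt(0.7101) = 0.8427

±(2.4920 + 0.8427i) i.e. 2.4920 + 0.8427i and -2.4920 - 0.8427i


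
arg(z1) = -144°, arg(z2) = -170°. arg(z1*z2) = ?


arg(z1*z2) = -144° - 170° = -314°
Normalized to (-180°, 180°]: 46°

46°


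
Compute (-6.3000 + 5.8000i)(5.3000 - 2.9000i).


Real = -6.3*5.3 - 5.8*(-2.9) = -33.39 - (-16.82) = -16.57
Imag = -6.3*(-2.9) + 5.3*5.8 = 18.27 + 30.74 = 49.01

-16.5700 + 49.0100i


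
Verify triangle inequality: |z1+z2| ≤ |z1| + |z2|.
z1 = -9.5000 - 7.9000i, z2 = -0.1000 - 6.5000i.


|z1| = sqrt((-9.5)^2 + (-7.9)^2) = sqrt(152.66) = 12.3556
|z2| = sqrt((-0.1)^2 + (-6.5)^2) = sqrt(42.26) = 6.5008
z1+z2 = -9.6000 - 14.4000i
|z1+z2| = sqrt(299.52) = 17.3066
|z1|+|z2| = 12.3556 + 6.5008 = 18.8564

|z1+z2| = 17.3066 ≤ |z1|+|z2| = 18.8564 (verified)


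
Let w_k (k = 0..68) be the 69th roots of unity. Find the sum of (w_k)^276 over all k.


The roots are w_k = w^k with w = e^(2*pi*i/69), and (w^k)^276 = (w^276)^k.
So S = 1 + u + u^2 + ... + u^(68) with u = w^276.
276 = 4*69 + 0, so 276 is a multiple of 69 and u = (w^69)^4 = 1.
Every one of the 69 terms equals 1: S = 69

S = 69


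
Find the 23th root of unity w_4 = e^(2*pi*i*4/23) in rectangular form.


Angle = 360*4/23 = 62.6087°
a = cos(62.6087°) = 0.4601
b = sin(62.6087°) = 0.8879

0.4601 + 0.8879i


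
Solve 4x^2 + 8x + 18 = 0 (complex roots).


disc = 8^2 - 4*4*18 = 64 - 288 = -224
sqrt(|disc|) = sqrt(224) = 14.9666
Real part = -8/(2*4) = -1.0000
Imag part = 14.9666/(2*4) = 1.8708

-1.0000 ± 1.8708i


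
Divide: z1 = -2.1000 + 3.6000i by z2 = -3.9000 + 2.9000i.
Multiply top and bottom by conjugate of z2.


Conjugate of z2 = -3.9000 - 2.9000i
Numerator: (-2.1000 + 3.6000i)(-3.9000 - 2.9000i) = 18.6300 - 7.9500i
Denominator: (-3.9)^2 + 2.9^2 = 23.62
Result = (18.6300 - 7.9500i)/23.62

0.7887 - 0.3366i


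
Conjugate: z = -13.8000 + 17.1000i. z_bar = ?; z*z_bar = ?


z_bar = -13.8000 - 17.1000i
z*z_bar = (-13.8)^2 + 17.1^2 = 190.44 + 292.41 = 482.85

z_bar = -13.8000 - 17.1000i, z*z_bar = 482.85


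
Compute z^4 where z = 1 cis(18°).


r^4 = 1^4 = 1
n*theta = 4*18° = 72° = 72° (mod 360)
a = 1*cos(72°) = 0.3090
b = 1*sin(72°) = 0.9511

1 cis(72°) = 0.3090 + 0.9511i


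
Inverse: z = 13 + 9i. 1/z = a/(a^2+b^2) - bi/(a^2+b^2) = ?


|z|^2 = 169+81 = 250
1/z = (13 - 9i)/250

1/z = 0.0520 - 0.0360i


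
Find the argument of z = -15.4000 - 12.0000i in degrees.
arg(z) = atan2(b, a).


Re = -15.4, Im = -12
arg = atan2(-12, -15.4) = -142.0735 degrees

arg(z) = -142.0735 degrees


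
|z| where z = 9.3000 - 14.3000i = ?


|z| = sqrt(9.3^2 + (-14.3)^2) = sqrt(86.49 + 204.49) = sqrt(290.98) = 17.0581

|z| = 17.0581


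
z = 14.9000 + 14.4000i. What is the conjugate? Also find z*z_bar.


z_bar = 14.9000 - 14.4000i
z*z_bar = 14.9^2 + 14.4^2 = 222.01 + 207.36 = 429.37

z_bar = 14.9000 - 14.4000i, z*z_bar = 429.37


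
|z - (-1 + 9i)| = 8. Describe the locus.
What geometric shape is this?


|z - z0| = r is a circle with center z0 and radius r.
Center = (-1, 9), radius = 8

Circle with center (-1, 9) and radius 8


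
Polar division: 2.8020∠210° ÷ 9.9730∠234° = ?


r = 2.8020 / 9.9730 = 0.2810
theta = 210° - 234° = -24° = 336° (mod 360)

0.2810 cis(336°)


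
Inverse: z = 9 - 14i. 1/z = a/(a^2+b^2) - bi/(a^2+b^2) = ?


|z|^2 = 81+196 = 277
1/z = (9 + 14i)/277

1/z = 0.0325 + 0.0505i


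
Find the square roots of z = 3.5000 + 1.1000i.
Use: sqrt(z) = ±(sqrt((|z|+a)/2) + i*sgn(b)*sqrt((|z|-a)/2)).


|z| = sqrt(12.25+1.21) = 3.6688
sqrt((|z|+a)/2) = sqrt((3.6688+3.5)/2) = sqrt(3.5844) = 1.8932
sqrt((|z|-a)/2) = sqrt((3.6688-3.5)/2) = sqrt(0.0844) = 0.2905

±(1.8932 + 0.2905i) i.e. 1.8932 + 0.2905i and -1.8932 - 0.2905i


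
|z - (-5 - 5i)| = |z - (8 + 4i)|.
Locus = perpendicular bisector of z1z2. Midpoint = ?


Equal distances means the locus is the perpendicular bisector of z1 and z2.
Midpoint = ((-5+8)/2, (-5+4)/2) = (1.5000, -0.5000)

Perpendicular bisector through (1.5000, -0.5000)


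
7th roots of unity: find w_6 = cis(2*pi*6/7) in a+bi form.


Angle = 360*6/7 = 308.5714°
a = cos(308.5714°) = 0.6235
b = sin(308.5714°) = -0.7818

0.6235 - 0.7818i


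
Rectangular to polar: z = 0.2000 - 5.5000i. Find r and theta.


r = sqrt(0.04+30.25) = sqrt(30.29) = 5.5036
theta = atan2(-5.5, 0.2) = -87.9174 degrees

r = 5.5036, theta = -87.9174 degrees


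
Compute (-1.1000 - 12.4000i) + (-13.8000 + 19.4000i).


Real: -1.1 - 13.8 = -14.9
Imag: -12.4 + 19.4 = 7

-14.9000 + 7.0000i


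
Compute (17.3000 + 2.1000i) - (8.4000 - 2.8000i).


Real: 17.3 - 8.4 = 8.9
Imag: 2.1 + 2.8 = 4.9

8.9000 + 4.9000i


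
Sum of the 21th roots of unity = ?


The sum of all 21th roots of unity is 0.
Geometric series: (1 - w^21)/(1 - w) = (1-1)/(1-w) = 0 since w^21 = 1, w ≠ 1.
Alternatively: coefficient of z^20 in z^21 - 1 is 0.

0


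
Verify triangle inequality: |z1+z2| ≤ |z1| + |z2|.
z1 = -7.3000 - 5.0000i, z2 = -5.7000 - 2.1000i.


|z1| = sqrt((-7.3)^2 + (-5)^2) = sqrt(78.29) = 8.8482
|z2| = sqrt((-5.7)^2 + (-2.1)^2) = sqrt(36.9) = 6.0745
z1+z2 = -13.0000 - 7.1000i
|z1+z2| = sqrt(219.41) = 14.8125
|z1|+|z2| = 8.8482 + 6.0745 = 14.9227

|z1+z2| = 14.8125 ≤ |z1|+|z2| = 14.9227 (verified)


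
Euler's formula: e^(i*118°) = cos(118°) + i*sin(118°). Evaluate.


cos(118°) = -0.4695
sin(118°) = 0.8829

e^(i*118°) = -0.4695 + 0.8829i


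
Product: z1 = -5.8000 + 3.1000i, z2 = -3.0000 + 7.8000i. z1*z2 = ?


Real = -5.8*(-3) - 3.1*7.8 = 17.4 - 24.18 = -6.78
Imag = -5.8*7.8 - (3)*3.1 = -45.24 - (9.3) = -54.54

-6.7800 - 54.5400i


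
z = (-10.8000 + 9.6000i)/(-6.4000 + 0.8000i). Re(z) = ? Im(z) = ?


Multiply by conjugate: (-10.8000 + 9.6000i)(-6.4000 - 0.8000i) / ((-6.4)^2 + 0.8^2)
Numerator real = -10.8*(-6.4) + 9.6*0.8 = 76.8
Numerator imag = 9.6*(-6.4) - (-10.8)*0.8 = -52.8
Denominator = 41.6
Re(z) = 76.8/41.6 = 1.8462
Im(z) = -52.8/41.6 = -1.2692

Re(z) = 1.8462, Im(z) = -1.2692


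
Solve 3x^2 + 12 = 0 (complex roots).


disc = 0^2 - 4*3*12 = 0 - 144 = -144
sqrt(|disc|) = sqrt(144) = 12.0000
Real part = 0/(2*3) = 0
Imag part = 12.0000/(2*3) = 2.0000

0 ± 2.0000i


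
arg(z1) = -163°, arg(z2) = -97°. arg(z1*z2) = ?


arg(z1*z2) = -163° - 97° = -260°
Normalized to (-180°, 180°]: 100°

100°


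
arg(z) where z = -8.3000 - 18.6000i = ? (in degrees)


Re = -8.3, Im = -18.6
arg = atan2(-18.6, -8.3) = -114.0482 degrees

arg(z) = -114.0482 degrees


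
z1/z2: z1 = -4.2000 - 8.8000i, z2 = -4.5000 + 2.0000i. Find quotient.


Conjugate of z2 = -4.5000 - 2.0000i
Numerator: (-4.2000 - 8.8000i)(-4.5000 - 2.0000i) = 1.3000 + 48.0000i
Denominator: (-4.5)^2 + 2^2 = 24.25
Result = (1.3000 + 48.0000i)/24.25

0.0536 + 1.9794i


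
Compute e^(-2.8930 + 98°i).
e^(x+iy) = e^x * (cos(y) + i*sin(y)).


e^-2.8930 = 0.0554
cos(98°) = -0.1392
sin(98°) = 0.9903
Real = 0.0554*(-0.1392) = -0.0077
Imag = 0.0554*0.9903 = 0.0549

-0.0077 + 0.0549i


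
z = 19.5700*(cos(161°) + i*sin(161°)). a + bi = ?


a = 19.5700*cos(161°) = 19.5700*(-0.94552) = -18.5038
b = 19.5700*sin(161°) = 19.5700*0.32557 = 6.3714

-18.5038 + 6.3714i


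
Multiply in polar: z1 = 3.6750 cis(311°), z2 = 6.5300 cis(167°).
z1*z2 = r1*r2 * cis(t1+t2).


r = 3.6750 * 6.5300 = 23.9977
theta = 311° + 167° = 478° = 118° (mod 360)

23.9977 cis(118°)


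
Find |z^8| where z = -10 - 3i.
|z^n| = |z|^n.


|z| = sqrt(100+9) = sqrt(109) = 10.4403
|z^8| = |z|^8 = (sqrt(109))^8 = 109^4 = 141158161

|z^8| = 141158161


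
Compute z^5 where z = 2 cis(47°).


r^5 = 2^5 = 32
n*theta = 5*47° = 235° = 235° (mod 360)
a = 32*cos(235°) = -18.3544
b = 32*sin(235°) = -26.2129

32 cis(235°) = -18.3544 - 26.2129i


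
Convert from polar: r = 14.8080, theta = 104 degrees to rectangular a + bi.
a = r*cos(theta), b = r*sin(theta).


a = 14.8080*cos(104°) = 14.8080*(-0.24192) = -3.5824
b = 14.8080*sin(104°) = 14.8080*0.970296 = 14.3681

-3.5824 + 14.3681i


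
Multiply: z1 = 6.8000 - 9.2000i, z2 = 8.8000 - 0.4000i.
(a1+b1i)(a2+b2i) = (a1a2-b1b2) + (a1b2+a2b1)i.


Real = 6.8*8.8 - (-9.2)*(-0.4) = 59.84 - 3.68 = 56.16
Imag = 6.8*(-0.4) + 8.8*(-9.2) = -2.72 - (80.96) = -83.68

56.1600 - 83.6800i


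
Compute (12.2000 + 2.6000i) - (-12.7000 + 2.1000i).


Real: 12.2 + 12.7 = 24.9
Imag: 2.6 - 2.1 = 0.5

24.9000 + 0.5000i


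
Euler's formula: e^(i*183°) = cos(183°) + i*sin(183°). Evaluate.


cos(183°) = -0.9986
sin(183°) = -0.0523

e^(i*183°) = -0.9986 - 0.0523i


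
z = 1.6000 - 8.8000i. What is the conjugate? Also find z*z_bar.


z_bar = 1.6000 + 8.8000i
z*z_bar = 1.6^2 + (-8.8)^2 = 2.56 + 77.44 = 80

z_bar = 1.6000 + 8.8000i, z*z_bar = 80


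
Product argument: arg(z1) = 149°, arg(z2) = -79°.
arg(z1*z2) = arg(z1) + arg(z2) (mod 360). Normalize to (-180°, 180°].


arg(z1*z2) = 149° - 79° = 70°
Normalized to (-180°, 180°]: 70°

70°


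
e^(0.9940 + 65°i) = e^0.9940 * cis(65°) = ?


e^0.9940 = 2.70202
cos(65°) = 0.4226
sin(65°) = 0.90631
Real = 2.70202*0.4226 = 1.1419
Imag = 2.70202*0.90631 = 2.4489

1.1419 + 2.4489i


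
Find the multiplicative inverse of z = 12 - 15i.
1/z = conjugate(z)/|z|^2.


|z|^2 = 144+225 = 369
1/z = (12 + 15i)/369

1/z = 0.0325 + 0.0407i


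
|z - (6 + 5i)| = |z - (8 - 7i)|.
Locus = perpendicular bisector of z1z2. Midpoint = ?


Equal distances means the locus is the perpendicular bisector of z1 and z2.
Midpoint = ((6+8)/2, (5+(-7))/2) = (7.0000, -1.0000)

Perpendicular bisector through (7.0000, -1.0000)


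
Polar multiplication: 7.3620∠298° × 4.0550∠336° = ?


r = 7.3620 * 4.0550 = 29.8529
theta = 298° + 336° = 634° = 274° (mod 360)

29.8529 cis(274°)


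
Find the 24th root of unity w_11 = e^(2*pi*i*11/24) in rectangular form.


Angle = 360*11/24 = 165°
a = cos(165°) = -0.9659
b = sin(165°) = 0.2588

-0.9659 + 0.2588i


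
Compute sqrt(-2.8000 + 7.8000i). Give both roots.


|z| = sqrt(7.84+60.84) = 8.2873
sqrt((|z|+a)/2) = sqrt((8.2873+(-2.8))/2) = sqrt(2.7437) = 1.6564
sqrt((|z|-a)/2) = sqrt((8.2873-(-2.8))/2) = sqrt(5.5437) = 2.3545

±(1.6564 + 2.3545i) i.e. 1.6564 + 2.3545i and -1.6564 - 2.3545i


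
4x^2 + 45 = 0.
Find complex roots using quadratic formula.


disc = 0^2 - 4*4*45 = 0 - 720 = -720
sqrt(|disc|) = sqrt(720) = 26.8328
Real part = 0/(2*4) = 0
Imag part = 26.8328/(2*4) = 3.3541

0 ± 3.3541i


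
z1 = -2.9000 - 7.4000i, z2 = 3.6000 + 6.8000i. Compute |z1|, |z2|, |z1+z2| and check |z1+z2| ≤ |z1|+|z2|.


|z1| = sqrt((-2.9)^2 + (-7.4)^2) = sqrt(63.17) = 7.9480
|z2| = sqrt(3.6^2 + 6.8^2) = sqrt(59.2) = 7.6942
z1+z2 = 0.7000 - 0.6000i
|z1+z2| = sqrt(0.85) = 0.9220
|z1|+|z2| = 7.9480 + 7.6942 = 15.6422

|z1+z2| = 0.9220 ≤ |z1|+|z2| = 15.6422 (verified)


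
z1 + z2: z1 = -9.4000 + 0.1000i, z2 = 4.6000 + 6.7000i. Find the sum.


Real: -9.4 + 4.6 = -4.8
Imag: 0.1 + 6.7 = 6.8

-4.8000 + 6.8000i


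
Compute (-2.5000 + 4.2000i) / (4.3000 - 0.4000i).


Conjugate of z2 = 4.3000 + 0.4000i
Numerator: (-2.5000 + 4.2000i)(4.3000 + 0.4000i) = -12.4300 + 17.0600i
Denominator: 4.3^2 + (-0.4)^2 = 18.65
Result = (-12.4300 + 17.0600i)/18.65

-0.6665 + 0.9147i


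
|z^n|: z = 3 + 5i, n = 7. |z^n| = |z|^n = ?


|z| = sqrt(9+25) = sqrt(34) = 5.8310
|z^7| = |z|^7 = (sqrt(34))^7 = 34^3 * sqrt(34) = 39304*sqrt(34)

|z^7| = 39304*sqrt(34) ≈ 229179.7333


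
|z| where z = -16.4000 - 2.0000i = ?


|z| = sqrt((-16.4)^2 + (-2)^2) = sqrt(268.96 + 4) = sqrt(272.96) = 16.5215

|z| = 16.5215


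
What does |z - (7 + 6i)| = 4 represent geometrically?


|z - z0| = r is a circle with center z0 and radius r.
Center = (7, 6), radius = 4

Circle with center (7, 6) and radius 4


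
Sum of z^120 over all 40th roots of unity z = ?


The roots are w_k = w^k with w = e^(2*pi*i/40), and (w^k)^120 = (w^120)^k.
So S = 1 + u + u^2 + ... + u^(39) with u = w^120.
120 = 3*40 + 0, so 120 is a multiple of 40 and u = (w^40)^3 = 1.
Every one of the 40 terms equals 1: S = 40

S = 40


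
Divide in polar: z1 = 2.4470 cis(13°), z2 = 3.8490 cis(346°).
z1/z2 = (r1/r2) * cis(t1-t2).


r = 2.4470 / 3.8490 = 0.6357
theta = 13° - 346° = -333° = 27° (mod 360)

0.6357 cis(27°)


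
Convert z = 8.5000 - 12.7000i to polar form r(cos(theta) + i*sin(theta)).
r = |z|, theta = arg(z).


r = sqrt(72.25+161.29) = sqrt(233.54) = 15.2820
theta = atan2(-12.7, 8.5) = -56.2059 degrees

r = 15.2820, theta = -56.2059 degrees


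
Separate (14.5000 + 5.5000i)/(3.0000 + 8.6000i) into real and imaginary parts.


Multiply by conjugate: (14.5000 + 5.5000i)(3.0000 - 8.6000i) / (3^2 + 8.6^2)
Numerator real = 14.5*3 + 5.5*8.6 = 90.8
Numerator imag = 5.5*3 - 14.5*8.6 = -108.2
Denominator = 82.96
Re(z) = 90.8/82.96 = 1.0945
Im(z) = -108.2/82.96 = -1.3042

Re(z) = 1.0945, Im(z) = -1.3042


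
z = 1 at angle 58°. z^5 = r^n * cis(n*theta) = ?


r^5 = 1^5 = 1
n*theta = 5*58° = 290° = 290° (mod 360)
a = 1*cos(290°) = 0.3420
b = 1*sin(290°) = -0.9397

1 cis(290°) = 0.3420 - 0.9397i


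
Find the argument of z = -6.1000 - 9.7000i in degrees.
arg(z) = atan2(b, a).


Re = -6.1, Im = -9.7
arg = atan2(-9.7, -6.1) = -122.1644 degrees

arg(z) = -122.1644 degrees


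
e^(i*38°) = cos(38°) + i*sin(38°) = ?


cos(38°) = 0.7880
sin(38°) = 0.6157

e^(i*38°) = 0.7880 + 0.6157i


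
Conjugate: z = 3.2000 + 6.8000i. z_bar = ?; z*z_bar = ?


z_bar = 3.2000 - 6.8000i
z*z_bar = 3.2^2 + 6.8^2 = 10.24 + 46.24 = 56.48

z_bar = 3.2000 - 6.8000i, z*z_bar = 56.48


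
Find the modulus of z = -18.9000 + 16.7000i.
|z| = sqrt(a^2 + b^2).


|z| = sqrt((-18.9)^2 + 16.7^2) = sqrt(357.21 + 278.89) = sqrt(636.1) = 25.2210

|z| = 25.2210


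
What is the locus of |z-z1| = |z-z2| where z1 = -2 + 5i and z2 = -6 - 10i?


Equal distances means the locus is the perpendicular bisector of z1 and z2.
Midpoint = ((-2+(-6))/2, (5+(-10))/2) = (-4.0000, -2.5000)

Perpendicular bisector through (-4.0000, -2.5000)


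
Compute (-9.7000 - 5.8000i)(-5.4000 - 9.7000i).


Real = -9.7*(-5.4) - (-5.8)*(-9.7) = 52.38 - 56.26 = -3.88
Imag = -9.7*(-9.7) - (5.4)*(-5.8) = 94.09 + 31.32 = 125.41

-3.8800 + 125.4100i


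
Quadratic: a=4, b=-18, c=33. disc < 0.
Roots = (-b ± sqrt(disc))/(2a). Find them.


disc = (-18)^2 - 4*4*33 = 324 - 528 = -204
sqrt(|disc|) = sqrt(204) = 14.2829
Real part = 18/(2*4) = 2.2500
Imag part = 14.2829/(2*4) = 1.7854

2.2500 ± 1.7854i


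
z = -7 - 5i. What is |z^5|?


|z| = sqrt(49+25) = sqrt(74) = 8.6023
|z^5| = |z|^5 = (sqrt(74))^5 = 74^2 * sqrt(74) = 5476*sqrt(74)

|z^5| = 5476*sqrt(74) ≈ 47106.3332


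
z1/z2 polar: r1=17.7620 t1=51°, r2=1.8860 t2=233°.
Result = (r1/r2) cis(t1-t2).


r = 17.7620 / 1.8860 = 9.4178
theta = 51° - 233° = -182° = 178° (mod 360)

9.4178 cis(178°)


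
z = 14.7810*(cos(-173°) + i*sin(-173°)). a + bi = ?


a = 14.7810*cos(-173°) = 14.7810*(-0.992546) = -14.6708
b = 14.7810*sin(-173°) = 14.7810*(-0.12187) = -1.8014

-14.6708 - 1.8014i


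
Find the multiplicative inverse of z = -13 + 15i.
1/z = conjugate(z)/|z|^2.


|z|^2 = 169+225 = 394
1/z = (-13 - 15i)/394

1/z = -0.0330 - 0.0381i


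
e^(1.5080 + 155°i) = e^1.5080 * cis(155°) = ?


e^1.5080 = 4.5177
cos(155°) = -0.9063
sin(155°) = 0.42262
Real = 4.5177*(-0.9063) = -4.0944
Imag = 4.5177*0.42262 = 1.9093

-4.0944 + 1.9093i


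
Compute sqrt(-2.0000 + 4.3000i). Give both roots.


|z| = sqrt(4+18.49) = 4.7424
sqrt((|z|+a)/2) = sqrt((4.7424+(-2))/2) = sqrt(1.3712) = 1.1710
sqrt((|z|-a)/2) = sqrt((4.7424-(-2))/2) = sqrt(3.3712) = 1.8361

±(1.1710 + 1.8361i) i.e. 1.1710 + 1.8361i and -1.1710 - 1.8361i


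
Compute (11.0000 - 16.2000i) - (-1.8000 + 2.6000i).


Real: 11 + 1.8 = 12.8
Imag: -16.2 - 2.6 = -18.8

12.8000 - 18.8000i


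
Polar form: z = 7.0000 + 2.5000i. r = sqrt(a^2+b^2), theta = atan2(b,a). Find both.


r = sqrt(49+6.25) = sqrt(55.25) = 7.4330
theta = atan2(2.5, 7) = 19.6538 degrees

r = 7.4330, theta = 19.6538 degrees


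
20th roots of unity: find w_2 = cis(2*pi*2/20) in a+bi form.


Angle = 360*2/20 = 36°
a = cos(36°) = 0.8090
b = sin(36°) = 0.5878

0.8090 + 0.5878i


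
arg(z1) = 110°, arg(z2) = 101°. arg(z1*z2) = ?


arg(z1*z2) = 110° + 101° = 211°
Normalized to (-180°, 180°]: -149°

-149°


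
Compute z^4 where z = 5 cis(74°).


r^4 = 5^4 = 625
n*theta = 4*74° = 296° = 296° (mod 360)
a = 625*cos(296°) = 273.9820
b = 625*sin(296°) = -561.7463

625 cis(296°) = 273.9820 - 561.7463i


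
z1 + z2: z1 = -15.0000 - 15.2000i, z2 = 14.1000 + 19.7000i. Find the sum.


Real: -15 + 14.1 = -0.9
Imag: -15.2 + 19.7 = 4.5

-0.9000 + 4.5000i


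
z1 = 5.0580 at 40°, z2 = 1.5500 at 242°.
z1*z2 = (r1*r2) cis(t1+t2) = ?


r = 5.0580 * 1.5500 = 7.8399
theta = 40° + 242° = 282° = 282° (mod 360)

7.8399 cis(282°)


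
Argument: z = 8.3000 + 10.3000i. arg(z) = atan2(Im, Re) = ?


Re = 8.3, Im = 10.3
arg = atan2(10.3, 8.3) = 51.1373 degrees

arg(z) = 51.1373 degrees


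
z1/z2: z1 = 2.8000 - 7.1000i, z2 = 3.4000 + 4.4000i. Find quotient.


Conjugate of z2 = 3.4000 - 4.4000i
Numerator: (2.8000 - 7.1000i)(3.4000 - 4.4000i) = -21.7200 - 36.4600i
Denominator: 3.4^2 + 4.4^2 = 30.92
Result = (-21.7200 - 36.4600i)/30.92

-0.7025 - 1.1792i


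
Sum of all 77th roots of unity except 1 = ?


With w = e^(2*pi*i/77), all 77 of the 77th roots of unity w^0 = 1, w, ..., w^(76) sum to 0: 1 + w + ... + w^(76) = (1 - w^77)/(1 - w) = 0 since w^77 = 1, w ≠ 1.
Removing the root 1: w + w^2 + ... + w^(76) = 0 - 1 = -1

Sum = -1


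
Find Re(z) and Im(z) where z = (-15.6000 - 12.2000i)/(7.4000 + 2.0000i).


Multiply by conjugate: (-15.6000 - 12.2000i)(7.4000 - 2.0000i) / (7.4^2 + 2^2)
Numerator real = -15.6*7.4 - (12.2)*2 = -139.84
Numerator imag = -12.2*7.4 - (-15.6)*2 = -59.08
Denominator = 58.76
Re(z) = -139.84/58.76 = -2.3799
Im(z) = -59.08/58.76 = -1.0054

Re(z) = -2.3799, Im(z) = -1.0054


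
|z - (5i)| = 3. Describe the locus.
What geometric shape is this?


|z - z0| = r is a circle with center z0 and radius r.
Center = (0, 5), radius = 3

Circle with center (0, 5) and radius 3


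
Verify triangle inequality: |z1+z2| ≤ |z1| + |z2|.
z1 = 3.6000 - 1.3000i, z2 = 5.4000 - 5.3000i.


|z1| = sqrt(3.6^2 + (-1.3)^2) = sqrt(14.65) = 3.8275
|z2| = sqrt(5.4^2 + (-5.3)^2) = sqrt(57.25) = 7.5664
z1+z2 = 9.0000 - 6.6000i
|z1+z2| = sqrt(124.56) = 11.1606
|z1|+|z2| = 3.8275 + 7.5664 = 11.3939

|z1+z2| = 11.1606 ≤ |z1|+|z2| = 11.3939 (verified)


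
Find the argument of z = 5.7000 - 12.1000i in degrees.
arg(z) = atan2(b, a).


Re = 5.7, Im = -12.1
arg = atan2(-12.1, 5.7) = -64.7761 degrees

arg(z) = -64.7761 degrees


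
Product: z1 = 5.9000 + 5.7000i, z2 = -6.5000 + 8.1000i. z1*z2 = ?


Real = 5.9*(-6.5) - 5.7*8.1 = -38.35 - 46.17 = -84.52
Imag = 5.9*8.1 - (6.5)*5.7 = 47.79 - (37.05) = 10.74

-84.5200 + 10.7400i


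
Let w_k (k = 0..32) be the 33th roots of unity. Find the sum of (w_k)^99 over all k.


The roots are w_k = w^k with w = e^(2*pi*i/33), and (w^k)^99 = (w^99)^k.
So S = 1 + u + u^2 + ... + u^(32) with u = w^99.
99 = 3*33 + 0, so 99 is a multiple of 33 and u = (w^33)^3 = 1.
Every one of the 33 terms equals 1: S = 33

S = 33


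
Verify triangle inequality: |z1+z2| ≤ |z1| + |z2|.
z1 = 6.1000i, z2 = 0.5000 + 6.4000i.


|z1| = sqrt(0^2 + 6.1^2) = sqrt(37.21) = 6.1000
|z2| = sqrt(0.5^2 + 6.4^2) = sqrt(41.21) = 6.4195
z1+z2 = 0.5000 + 12.5000i
|z1+z2| = sqrt(156.5) = 12.5100
|z1|+|z2| = 6.1000 + 6.4195 = 12.5195

|z1+z2| = 12.5100 ≤ |z1|+|z2| = 12.5195 (verified)


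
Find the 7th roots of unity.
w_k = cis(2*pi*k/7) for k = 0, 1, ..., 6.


The 7th roots of unity are cis(360k/7°) for k=0..6
Angle step = 360/7 = 51.4286°
Primitive root: cis(51.4286°)
Primitive root = 0.6235 + 0.7818i

7 roots at angles: 0°, 51.4286°, 102.8571°, 154.2857°, 205.7143°, 257.1429°, 308.5714°


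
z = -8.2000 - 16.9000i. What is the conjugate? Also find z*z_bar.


z_bar = -8.2000 + 16.9000i
z*z_bar = (-8.2)^2 + (-16.9)^2 = 67.24 + 285.61 = 352.85

z_bar = -8.2000 + 16.9000i, z*z_bar = 352.85


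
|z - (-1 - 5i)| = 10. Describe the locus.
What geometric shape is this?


|z - z0| = r is a circle with center z0 and radius r.
Center = (-1, -5), radius = 10

Circle with center (-1, -5) and radius 10


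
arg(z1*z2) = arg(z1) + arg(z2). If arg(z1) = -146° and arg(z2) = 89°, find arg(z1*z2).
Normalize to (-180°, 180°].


arg(z1*z2) = -146° + 89° = -57°
Normalized to (-180°, 180°]: -57°

-57°


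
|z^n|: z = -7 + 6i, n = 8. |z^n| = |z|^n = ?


|z| = sqrt(49+36) = sqrt(85) = 9.2195
|z^8| = |z|^8 = (sqrt(85))^8 = 85^4 = 52200625

|z^8| = 52200625


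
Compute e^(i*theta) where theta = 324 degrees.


cos(324°) = 0.8090
sin(324°) = -0.5878

e^(i*324°) = 0.8090 - 0.5878i


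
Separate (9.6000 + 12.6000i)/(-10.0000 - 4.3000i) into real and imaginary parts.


Multiply by conjugate: (9.6000 + 12.6000i)(-10.0000 + 4.3000i) / ((-10)^2 + (-4.3)^2)
Numerator real = 9.6*(-10) + 12.6*(-4.3) = -150.18
Numerator imag = 12.6*(-10) - 9.6*(-4.3) = -84.72
Denominator = 118.49
Re(z) = -150.18/118.49 = -1.2674
Im(z) = -84.72/118.49 = -0.7150

Re(z) = -1.2674, Im(z) = -0.7150


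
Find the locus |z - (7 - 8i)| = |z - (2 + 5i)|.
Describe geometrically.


Equal distances means the locus is the perpendicular bisector of z1 and z2.
Midpoint = ((7+2)/2, (-8+5)/2) = (4.5000, -1.5000)

Perpendicular bisector through (4.5000, -1.5000)


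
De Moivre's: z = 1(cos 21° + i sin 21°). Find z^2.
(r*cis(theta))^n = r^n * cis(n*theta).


r^2 = 1^2 = 1
n*theta = 2*21° = 42° = 42° (mod 360)
a = 1*cos(42°) = 0.7431
b = 1*sin(42°) = 0.6691

1 cis(42°) = 0.7431 + 0.6691i


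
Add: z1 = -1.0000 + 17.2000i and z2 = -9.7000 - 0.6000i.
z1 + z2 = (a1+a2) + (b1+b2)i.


Real: -1 - 9.7 = -10.7
Imag: 17.2 - 0.6 = 16.6

-10.7000 + 16.6000i


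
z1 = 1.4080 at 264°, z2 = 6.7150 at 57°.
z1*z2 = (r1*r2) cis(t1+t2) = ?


r = 1.4080 * 6.7150 = 9.4547
theta = 264° + 57° = 321° = 321° (mod 360)

9.4547 cis(321°)


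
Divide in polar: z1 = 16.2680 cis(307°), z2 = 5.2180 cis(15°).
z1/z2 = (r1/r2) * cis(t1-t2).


r = 16.2680 / 5.2180 = 3.1177
theta = 307° - 15° = 292° = 292° (mod 360)

3.1177 cis(292°)


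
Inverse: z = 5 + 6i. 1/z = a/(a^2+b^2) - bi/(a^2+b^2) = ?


|z|^2 = 25+36 = 61
1/z = (5 - 6i)/61

1/z = 0.0820 - 0.0984i


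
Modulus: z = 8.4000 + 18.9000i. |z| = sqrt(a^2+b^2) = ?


|z| = sqrt(8.4^2 + 18.9^2) = sqrt(70.56 + 357.21) = sqrt(427.77) = 20.6826

|z| = 20.6826


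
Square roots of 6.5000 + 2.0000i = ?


|z| = sqrt(42.25+4) = 6.8007
sqrt((|z|+a)/2) = sqrt((6.8007+6.5)/2) = sqrt(6.6504) = 2.5788
sqrt((|z|-a)/2) = sqrt((6.8007-6.5)/2) = sqrt(0.1504) = 0.3878

±(2.5788 + 0.3878i) i.e. 2.5788 + 0.3878i and -2.5788 - 0.3878i


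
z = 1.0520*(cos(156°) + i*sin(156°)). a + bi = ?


a = 1.0520*cos(156°) = 1.0520*(-0.9135) = -0.9610
b = 1.0520*sin(156°) = 1.0520*0.40674 = 0.4279

-0.9610 + 0.4279i


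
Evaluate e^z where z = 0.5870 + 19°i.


e^0.5870 = 1.7986
cos(19°) = 0.9455
sin(19°) = 0.3256
Real = 1.7986*0.9455 = 1.7006
Imag = 1.7986*0.3256 = 0.5856

1.7006 + 0.5856i


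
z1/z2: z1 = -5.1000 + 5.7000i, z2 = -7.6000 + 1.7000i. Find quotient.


Conjugate of z2 = -7.6000 - 1.7000i
Numerator: (-5.1000 + 5.7000i)(-7.6000 - 1.7000i) = 48.4500 - 34.6500i
Denominator: (-7.6)^2 + 1.7^2 = 60.65
Result = (48.4500 - 34.6500i)/60.65

0.7988 - 0.5713i


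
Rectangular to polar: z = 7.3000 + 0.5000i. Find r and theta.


r = sqrt(53.29+0.25) = sqrt(53.54) = 7.3171
theta = atan2(0.5, 7.3) = 3.9182 degrees

r = 7.3171, theta = 3.9182 degrees


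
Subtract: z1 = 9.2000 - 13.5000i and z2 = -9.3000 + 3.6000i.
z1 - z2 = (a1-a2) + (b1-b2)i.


Real: 9.2 + 9.3 = 18.5
Imag: -13.5 - 3.6 = -17.1

18.5000 - 17.1000i


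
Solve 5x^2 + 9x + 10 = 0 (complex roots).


disc = 9^2 - 4*5*10 = 81 - 200 = -119
sqrt(|disc|) = sqrt(119) = 10.9087
Real part = -9/(2*5) = -0.9000
Imag part = 10.9087/(2*5) = 1.0909

-0.9000 ± 1.0909i


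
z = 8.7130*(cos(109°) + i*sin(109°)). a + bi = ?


a = 8.7130*cos(109°) = 8.7130*(-0.32557) = -2.8367
b = 8.7130*sin(109°) = 8.7130*0.94552 = 8.2383

-2.8367 + 8.2383i


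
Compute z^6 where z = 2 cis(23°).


r^6 = 2^6 = 64
n*theta = 6*23° = 138° = 138° (mod 360)
a = 64*cos(138°) = -47.5613
b = 64*sin(138°) = 42.8244

64 cis(138°) = -47.5613 + 42.8244i


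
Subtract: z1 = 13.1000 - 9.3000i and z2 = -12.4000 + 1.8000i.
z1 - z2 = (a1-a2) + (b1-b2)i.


Real: 13.1 + 12.4 = 25.5
Imag: -9.3 - 1.8 = -11.1

25.5000 - 11.1000i


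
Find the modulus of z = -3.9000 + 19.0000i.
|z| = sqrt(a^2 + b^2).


|z| = sqrt((-3.9)^2 + 19^2) = sqrt(15.21 + 361) = sqrt(376.21) = 19.3961

|z| = 19.3961


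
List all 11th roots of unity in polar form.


The 11th roots of unity are cis(360k/11°) for k=0..10
Angle step = 360/11 = 32.7273°
Primitive root: cis(32.7273°)
Primitive root = 0.8413 + 0.5406i

11 roots at angles: 0°, 32.7273°, 65.4545°, 98.1818°, 130.9091°, 163.6364°, 196.3636°, 229.0909°, 261.8182°, 294.5455°, 327.2727°


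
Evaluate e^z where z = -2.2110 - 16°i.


e^-2.2110 = 0.10959
cos(-16°) = 0.9613
sin(-16°) = -0.2756
Real = 0.10959*0.9613 = 0.1053
Imag = 0.10959*(-0.2756) = -0.0302

0.1053 - 0.0302i


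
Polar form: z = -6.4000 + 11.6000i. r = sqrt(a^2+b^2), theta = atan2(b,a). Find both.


r = sqrt(40.96+134.56) = sqrt(175.52) = 13.2484
theta = atan2(11.6, -6.4) = 118.8866 degrees

r = 13.2484, theta = 118.8866 degrees


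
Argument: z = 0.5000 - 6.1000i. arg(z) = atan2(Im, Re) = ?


Re = 0.5, Im = -6.1
arg = atan2(-6.1, 0.5) = -85.3141 degrees

arg(z) = -85.3141 degrees


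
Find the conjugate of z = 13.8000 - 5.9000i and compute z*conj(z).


z_bar = 13.8000 + 5.9000i
z*z_bar = 13.8^2 + (-5.9)^2 = 190.44 + 34.81 = 225.25

z_bar = 13.8000 + 5.9000i, z*z_bar = 225.25


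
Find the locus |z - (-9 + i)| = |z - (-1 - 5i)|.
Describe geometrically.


Equal distances means the locus is the perpendicular bisector of z1 and z2.
Midpoint = ((-9+(-1))/2, (1+(-5))/2) = (-5.0000, -2.0000)

Perpendicular bisector through (-5.0000, -2.0000)


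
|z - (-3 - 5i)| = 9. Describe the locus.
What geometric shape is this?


|z - z0| = r is a circle with center z0 and radius r.
Center = (-3, -5), radius = 9

Circle with center (-3, -5) and radius 9


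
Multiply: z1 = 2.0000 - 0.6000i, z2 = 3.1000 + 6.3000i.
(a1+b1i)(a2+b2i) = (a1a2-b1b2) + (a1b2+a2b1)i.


Real = 2*3.1 - (-0.6)*6.3 = 6.2 - (-3.78) = 9.98
Imag = 2*6.3 + 3.1*(-0.6) = 12.6 - (1.86) = 10.74

9.9800 + 10.7400i


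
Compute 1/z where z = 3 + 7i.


|z|^2 = 9+49 = 58
1/z = (3 - 7i)/58

1/z = 0.0517 - 0.1207i


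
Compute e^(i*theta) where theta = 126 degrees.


cos(126°) = -0.5878
sin(126°) = 0.8090

e^(i*126°) = -0.5878 + 0.8090i


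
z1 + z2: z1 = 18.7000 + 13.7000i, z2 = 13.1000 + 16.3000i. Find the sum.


Real: 18.7 + 13.1 = 31.8
Imag: 13.7 + 16.3 = 30

31.8000 + 30.0000i


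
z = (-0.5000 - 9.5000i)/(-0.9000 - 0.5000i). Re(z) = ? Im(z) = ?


Multiply by conjugate: (-0.5000 - 9.5000i)(-0.9000 + 0.5000i) / ((-0.9)^2 + (-0.5)^2)
Numerator real = -0.5*(-0.9) - (9.5)*(-0.5) = 5.2
Numerator imag = -9.5*(-0.9) - (-0.5)*(-0.5) = 8.3
Denominator = 1.06
Re(z) = 5.2/1.06 = 4.9057
Im(z) = 8.3/1.06 = 7.8302

Re(z) = 4.9057, Im(z) = 7.8302


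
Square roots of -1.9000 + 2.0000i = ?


|z| = sqrt(3.61+4) = 2.7586
sqrt((|z|+a)/2) = sqrt((2.7586+(-1.9))/2) = sqrt(0.4293) = 0.6552
sqrt((|z|-a)/2) = sqrt((2.7586-(-1.9))/2) = sqrt(2.3293) = 1.5262

±(0.6552 + 1.5262i) i.e. 0.6552 + 1.5262i and -0.6552 - 1.5262i


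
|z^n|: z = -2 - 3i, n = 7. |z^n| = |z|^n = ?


|z| = sqrt(4+9) = sqrt(13) = 3.6056
|z^7| = |z|^7 = (sqrt(13))^7 = 13^3 * sqrt(13) = 2197*sqrt(13)

|z^7| = 2197*sqrt(13) ≈ 7921.3962


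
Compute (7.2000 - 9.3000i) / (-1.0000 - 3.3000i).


Conjugate of z2 = -1.0000 + 3.3000i
Numerator: (7.2000 - 9.3000i)(-1.0000 + 3.3000i) = 23.4900 + 33.0600i
Denominator: (-1)^2 + (-3.3)^2 = 11.89
Result = (23.4900 + 33.0600i)/11.89

1.9756 + 2.7805i


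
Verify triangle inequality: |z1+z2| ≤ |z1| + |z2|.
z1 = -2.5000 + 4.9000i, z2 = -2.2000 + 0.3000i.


|z1| = sqrt((-2.5)^2 + 4.9^2) = sqrt(30.26) = 5.5009
|z2| = sqrt((-2.2)^2 + 0.3^2) = sqrt(4.93) = 2.2204
z1+z2 = -4.7000 + 5.2000i
|z1+z2| = sqrt(49.13) = 7.0093
|z1|+|z2| = 5.5009 + 2.2204 = 7.7213

|z1+z2| = 7.0093 ≤ |z1|+|z2| = 7.7213 (verified)


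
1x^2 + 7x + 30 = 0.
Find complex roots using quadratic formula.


disc = 7^2 - 4*1*30 = 49 - 120 = -71
sqrt(|disc|) = sqrt(71) = 8.4261
Real part = -7/(2*1) = -3.5000
Imag part = 8.4261/(2*1) = 4.2131

-3.5000 ± 4.2131i


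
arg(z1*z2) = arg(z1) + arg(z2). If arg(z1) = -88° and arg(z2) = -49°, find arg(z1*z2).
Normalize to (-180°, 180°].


arg(z1*z2) = -88° - 49° = -137°
Normalized to (-180°, 180°]: -137°

-137°


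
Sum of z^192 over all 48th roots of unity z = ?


The roots are w_k = w^k with w = e^(2*pi*i/48), and (w^k)^192 = (w^192)^k.
So S = 1 + u + u^2 + ... + u^(47) with u = w^192.
192 = 4*48 + 0, so 192 is a multiple of 48 and u = (w^48)^4 = 1.
Every one of the 48 terms equals 1: S = 48

S = 48


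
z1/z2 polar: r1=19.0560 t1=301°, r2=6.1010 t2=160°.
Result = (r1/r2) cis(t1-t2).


r = 19.0560 / 6.1010 = 3.1234
theta = 301° - 160° = 141° = 141° (mod 360)

3.1234 cis(141°)


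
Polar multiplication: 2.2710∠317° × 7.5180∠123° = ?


r = 2.2710 * 7.5180 = 17.0734
theta = 317° + 123° = 440° = 80° (mod 360)

17.0734 cis(80°)


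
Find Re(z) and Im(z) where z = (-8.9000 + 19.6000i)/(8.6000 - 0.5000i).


Multiply by conjugate: (-8.9000 + 19.6000i)(8.6000 + 0.5000i) / (8.6^2 + (-0.5)^2)
Numerator real = -8.9*8.6 + 19.6*(-0.5) = -86.34
Numerator imag = 19.6*8.6 - (-8.9)*(-0.5) = 164.11
Denominator = 74.21
Re(z) = -86.34/74.21 = -1.1635
Im(z) = 164.11/74.21 = 2.2114

Re(z) = -1.1635, Im(z) = 2.2114


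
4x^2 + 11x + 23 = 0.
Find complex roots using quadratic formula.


disc = 11^2 - 4*4*23 = 121 - 368 = -247
sqrt(|disc|) = sqrt(247) = 15.7162
Real part = -11/(2*4) = -1.3750
Imag part = 15.7162/(2*4) = 1.9645

-1.3750 ± 1.9645i


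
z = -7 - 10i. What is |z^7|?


|z| = sqrt(49+100) = sqrt(149) = 12.2066
|z^7| = |z|^7 = (sqrt(149))^7 = 149^3 * sqrt(149) = 3307949*sqrt(149)

|z^7| = 3307949*sqrt(149) ≈ 40378663.4425


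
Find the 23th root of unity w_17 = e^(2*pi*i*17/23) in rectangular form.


Angle = 360*17/23 = 266.087°
a = cos(266.087°) = -0.0682
b = sin(266.087°) = -0.9977

-0.0682 - 0.9977i


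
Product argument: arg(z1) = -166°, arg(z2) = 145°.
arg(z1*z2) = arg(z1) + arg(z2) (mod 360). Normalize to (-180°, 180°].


arg(z1*z2) = -166° + 145° = -21°
Normalized to (-180°, 180°]: -21°

-21°


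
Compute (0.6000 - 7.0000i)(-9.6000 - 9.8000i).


Real = 0.6*(-9.6) - (-7)*(-9.8) = -5.76 - 68.6 = -74.36
Imag = 0.6*(-9.8) - (9.6)*(-7) = -5.88 + 67.2 = 61.32

-74.3600 + 61.3200i


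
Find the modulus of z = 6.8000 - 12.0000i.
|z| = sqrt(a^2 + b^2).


|z| = sqrt(6.8^2 + (-12)^2) = sqrt(46.24 + 144) = sqrt(190.24) = 13.7928

|z| = 13.7928


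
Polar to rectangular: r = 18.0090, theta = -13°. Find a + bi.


a = 18.0090*cos(-13°) = 18.0090*0.97437 = 17.5474
b = 18.0090*sin(-13°) = 18.0090*(-0.22495) = -4.0511

17.5474 - 4.0511i


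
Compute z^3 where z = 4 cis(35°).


r^3 = 4^3 = 64
n*theta = 3*35° = 105° = 105° (mod 360)
a = 64*cos(105°) = -16.5644
b = 64*sin(105°) = 61.8193

64 cis(105°) = -16.5644 + 61.8193i


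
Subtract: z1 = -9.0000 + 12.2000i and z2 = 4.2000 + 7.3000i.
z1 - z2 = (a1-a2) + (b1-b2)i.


Real: -9 - 4.2 = -13.2
Imag: 12.2 - 7.3 = 4.9

-13.2000 + 4.9000i


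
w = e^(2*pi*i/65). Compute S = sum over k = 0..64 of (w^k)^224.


The roots are w_k = w^k with w = e^(2*pi*i/65), and (w^k)^224 = (w^224)^k.
So S = 1 + u + u^2 + ... + u^(64) with u = w^224.
224 = 3*65 + 29, so 224 is not a multiple of 65: u = (w^65)^3 * w^29 = w^29 ≠ 1 (w is a primitive 65th root), while u^65 = (w^65)^224 = 1.
Geometric series: S = (1 - u^65)/(1 - u) = (1 - 1)/(1 - u) = 0

S = 0


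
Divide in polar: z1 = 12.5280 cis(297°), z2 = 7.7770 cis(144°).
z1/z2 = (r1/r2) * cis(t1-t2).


r = 12.5280 / 7.7770 = 1.6109
theta = 297° - 144° = 153° = 153° (mod 360)

1.6109 cis(153°)


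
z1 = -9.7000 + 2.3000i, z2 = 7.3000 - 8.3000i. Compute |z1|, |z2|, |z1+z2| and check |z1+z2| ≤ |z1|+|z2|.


|z1| = sqrt((-9.7)^2 + 2.3^2) = sqrt(99.38) = 9.9690
|z2| = sqrt(7.3^2 + (-8.3)^2) = sqrt(122.18) = 11.0535
z1+z2 = -2.4000 - 6.0000i
|z1+z2| = sqrt(41.76) = 6.4622
|z1|+|z2| = 9.9690 + 11.0535 = 21.0225

|z1+z2| = 6.4622 ≤ |z1|+|z2| = 21.0225 (verified)


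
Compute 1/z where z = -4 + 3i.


|z|^2 = 16+9 = 25
1/z = (-4 - 3i)/25

1/z = -0.1600 - 0.1200i


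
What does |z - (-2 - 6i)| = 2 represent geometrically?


|z - z0| = r is a circle with center z0 and radius r.
Center = (-2, -6), radius = 2

Circle with center (-2, -6) and radius 2


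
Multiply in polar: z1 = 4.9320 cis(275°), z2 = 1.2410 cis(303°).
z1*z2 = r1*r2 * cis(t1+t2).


r = 4.9320 * 1.2410 = 6.1206
theta = 275° + 303° = 578° = 218° (mod 360)

6.1206 cis(218°)


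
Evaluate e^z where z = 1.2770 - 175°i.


e^1.2770 = 3.5859
cos(-175°) = -0.99619
sin(-175°) = -0.08716
Real = 3.5859*(-0.99619) = -3.5722
Imag = 3.5859*(-0.08716) = -0.3125

-3.5722 - 0.3125i


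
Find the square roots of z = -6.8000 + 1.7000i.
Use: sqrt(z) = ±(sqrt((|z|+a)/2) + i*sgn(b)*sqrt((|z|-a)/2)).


|z| = sqrt(46.24+2.89) = 7.0093
sqrt((|z|+a)/2) = sqrt((7.0093+(-6.8))/2) = sqrt(0.1046) = 0.3235
sqrt((|z|-a)/2) = sqrt((7.0093-(-6.8))/2) = sqrt(6.9046) = 2.6277

±(0.3235 + 2.6277i) i.e. 0.3235 + 2.6277i and -0.3235 - 2.6277i


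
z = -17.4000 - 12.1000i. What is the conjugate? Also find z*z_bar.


z_bar = -17.4000 + 12.1000i
z*z_bar = (-17.4)^2 + (-12.1)^2 = 302.76 + 146.41 = 449.17

z_bar = -17.4000 + 12.1000i, z*z_bar = 449.17


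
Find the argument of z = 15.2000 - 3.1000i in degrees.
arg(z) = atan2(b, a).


Re = 15.2, Im = -3.1
arg = atan2(-3.1, 15.2) = -11.5272 degrees

arg(z) = -11.5272 degrees


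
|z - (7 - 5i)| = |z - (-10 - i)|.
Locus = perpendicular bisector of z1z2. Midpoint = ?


Equal distances means the locus is the perpendicular bisector of z1 and z2.
Midpoint = ((7+(-10))/2, (-5+(-1))/2) = (-1.5000, -3.0000)

Perpendicular bisector through (-1.5000, -3.0000)


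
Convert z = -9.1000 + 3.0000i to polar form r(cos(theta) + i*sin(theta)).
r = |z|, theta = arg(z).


r = sqrt(82.81+9) = sqrt(91.81) = 9.5818
theta = atan2(3, -9.1) = 161.7541 degrees

r = 9.5818, theta = 161.7541 degrees


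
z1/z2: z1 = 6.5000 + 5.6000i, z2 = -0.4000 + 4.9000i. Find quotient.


Conjugate of z2 = -0.4000 - 4.9000i
Numerator: (6.5000 + 5.6000i)(-0.4000 - 4.9000i) = 24.8400 - 34.0900i
Denominator: (-0.4)^2 + 4.9^2 = 24.17
Result = (24.8400 - 34.0900i)/24.17

1.0277 - 1.4104i


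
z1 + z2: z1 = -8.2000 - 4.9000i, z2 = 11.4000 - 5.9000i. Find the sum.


Real: -8.2 + 11.4 = 3.2
Imag: -4.9 - 5.9 = -10.8

3.2000 - 10.8000i


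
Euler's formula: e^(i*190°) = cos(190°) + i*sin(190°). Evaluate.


cos(190°) = -0.9848
sin(190°) = -0.1736

e^(i*190°) = -0.9848 - 0.1736i


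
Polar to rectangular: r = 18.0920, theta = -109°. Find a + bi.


a = 18.0920*cos(-109°) = 18.0920*(-0.32557) = -5.8902
b = 18.0920*sin(-109°) = 18.0920*(-0.94552) = -17.1063

-5.8902 - 17.1063i


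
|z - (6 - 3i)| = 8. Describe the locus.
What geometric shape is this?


|z - z0| = r is a circle with center z0 and radius r.
Center = (6, -3), radius = 8

Circle with center (6, -3) and radius 8


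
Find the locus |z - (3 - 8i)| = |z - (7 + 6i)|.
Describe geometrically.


Equal distances means the locus is the perpendicular bisector of z1 and z2.
Midpoint = ((3+7)/2, (-8+6)/2) = (5.0000, -1.0000)

Perpendicular bisector through (5.0000, -1.0000)


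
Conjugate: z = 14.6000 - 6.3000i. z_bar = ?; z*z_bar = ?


z_bar = 14.6000 + 6.3000i
z*z_bar = 14.6^2 + (-6.3)^2 = 213.16 + 39.69 = 252.85

z_bar = 14.6000 + 6.3000i, z*z_bar = 252.85


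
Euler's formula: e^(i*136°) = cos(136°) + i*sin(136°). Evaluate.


cos(136°) = -0.7193
sin(136°) = 0.6947

e^(i*136°) = -0.7193 + 0.6947i


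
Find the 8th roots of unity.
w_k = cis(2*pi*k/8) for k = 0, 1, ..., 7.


The 8th roots of unity are cis(360k/8°) for k=0..7
Angle step = 360/8 = 45°
Primitive root: cis(45°)
Primitive root = 0.7071 + 0.7071i

8 roots at angles: 0°, 45°, 90°, 135°, 180°, 225°, 270°, 315°
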